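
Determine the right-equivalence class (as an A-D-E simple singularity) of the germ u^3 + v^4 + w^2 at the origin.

E_6

The Hessian of f at 0 has rank 1. Corank 2; j^3 = u^3 is a perfect cube, so E-series; the 4-jet and mu = 6 give E_6.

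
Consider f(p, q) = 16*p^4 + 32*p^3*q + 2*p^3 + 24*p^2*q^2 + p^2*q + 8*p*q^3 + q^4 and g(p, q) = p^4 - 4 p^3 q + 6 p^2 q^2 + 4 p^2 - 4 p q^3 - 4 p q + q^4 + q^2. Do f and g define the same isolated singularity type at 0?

No.

The Hessian of f at 0 has rank 0. Corank 2; j^3 = p^2*(2*p + q) has shape L^2 M (L != M), so D-series; mu = 5 gives D_5. The Hessian of g at 0 has rank 1. Corank 1: A-series; mu = 3 gives A_3. f is D_5 but g is A_3, hence not right-equivalent.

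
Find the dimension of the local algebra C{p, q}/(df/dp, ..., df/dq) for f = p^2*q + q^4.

The Hessian of f at 0 is [[0, 0], [0, 0]] with rank 0, so corank 2. A Groebner basis of the Jacobian ideal J(f) in C{p,q} is {p^3, p^2/4 + q^3, p*q}; counting standard monomials gives mu = 5. Corank 2; j^3 = p^2*q has shape L^2 M (L != M), so D-series; mu = 5 gives D_5.

5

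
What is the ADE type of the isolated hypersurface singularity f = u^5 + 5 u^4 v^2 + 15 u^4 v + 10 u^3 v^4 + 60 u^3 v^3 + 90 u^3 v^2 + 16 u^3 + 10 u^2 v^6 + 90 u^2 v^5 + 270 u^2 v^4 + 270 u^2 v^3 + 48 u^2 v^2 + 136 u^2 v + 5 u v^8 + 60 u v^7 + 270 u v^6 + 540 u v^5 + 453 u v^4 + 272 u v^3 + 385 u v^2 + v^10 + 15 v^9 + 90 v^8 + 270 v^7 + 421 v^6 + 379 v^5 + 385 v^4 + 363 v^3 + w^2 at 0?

D6

The Hessian of f at 0 has rank 1. Corank 2; j^3 = (u + 3*v)*(4*u + 11*v)^2 has shape L^2 M (L != M), so D-series; mu = 6 gives D_6.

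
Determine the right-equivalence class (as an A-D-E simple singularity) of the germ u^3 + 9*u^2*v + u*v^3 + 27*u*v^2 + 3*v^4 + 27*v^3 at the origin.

E_{7}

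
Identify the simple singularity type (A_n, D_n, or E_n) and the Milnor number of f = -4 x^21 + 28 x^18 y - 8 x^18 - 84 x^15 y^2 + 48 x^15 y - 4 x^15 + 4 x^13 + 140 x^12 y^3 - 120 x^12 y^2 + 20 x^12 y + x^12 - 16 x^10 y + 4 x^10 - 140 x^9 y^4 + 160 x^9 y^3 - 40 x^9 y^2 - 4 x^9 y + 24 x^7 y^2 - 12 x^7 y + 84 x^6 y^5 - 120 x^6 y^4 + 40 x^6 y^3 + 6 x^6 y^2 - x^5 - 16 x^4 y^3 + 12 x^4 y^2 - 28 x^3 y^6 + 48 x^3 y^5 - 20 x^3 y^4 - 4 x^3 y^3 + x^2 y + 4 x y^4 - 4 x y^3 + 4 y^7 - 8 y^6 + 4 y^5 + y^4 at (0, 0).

Type D5, Milnor number mu = 5.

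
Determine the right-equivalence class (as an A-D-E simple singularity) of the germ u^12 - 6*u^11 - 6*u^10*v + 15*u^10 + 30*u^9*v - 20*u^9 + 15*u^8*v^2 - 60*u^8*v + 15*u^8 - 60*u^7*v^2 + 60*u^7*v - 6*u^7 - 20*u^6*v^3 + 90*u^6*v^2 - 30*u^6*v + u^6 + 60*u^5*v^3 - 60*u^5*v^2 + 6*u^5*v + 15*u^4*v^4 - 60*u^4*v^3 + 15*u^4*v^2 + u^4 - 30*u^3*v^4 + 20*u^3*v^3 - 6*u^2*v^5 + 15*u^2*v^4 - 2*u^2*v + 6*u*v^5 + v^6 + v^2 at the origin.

The Hessian of f at 0 is [[0, 0], [0, 2]] with rank 1, so corank 1. A Groebner basis of the Jacobian ideal J(f) in C{u,v} is {u*v^2, v^3, u^2 - v}; counting standard monomials gives mu = 5. Corank 1: A-series; mu = 5 gives A_5.

A5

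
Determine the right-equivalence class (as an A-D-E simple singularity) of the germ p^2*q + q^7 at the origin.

The Hessian of f at 0 has rank 0. Corank 2; j^3 = p^2*q has shape L^2 M (L != M), so D-series; mu = 8 gives D_8.

D_8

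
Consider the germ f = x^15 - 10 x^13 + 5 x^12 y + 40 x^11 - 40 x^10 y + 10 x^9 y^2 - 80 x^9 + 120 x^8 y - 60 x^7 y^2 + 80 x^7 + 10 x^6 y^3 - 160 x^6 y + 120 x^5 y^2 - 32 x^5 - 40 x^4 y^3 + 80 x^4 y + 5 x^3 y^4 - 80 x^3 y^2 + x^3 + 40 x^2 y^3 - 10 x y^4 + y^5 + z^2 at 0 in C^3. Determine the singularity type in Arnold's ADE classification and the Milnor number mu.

Type E_{8}, Milnor number mu = 8.

The Hessian of f at 0 has rank 1. Corank 2; j^3 = x^3 is a perfect cube, so E-series; the 5-jet and mu = 8 give E_8.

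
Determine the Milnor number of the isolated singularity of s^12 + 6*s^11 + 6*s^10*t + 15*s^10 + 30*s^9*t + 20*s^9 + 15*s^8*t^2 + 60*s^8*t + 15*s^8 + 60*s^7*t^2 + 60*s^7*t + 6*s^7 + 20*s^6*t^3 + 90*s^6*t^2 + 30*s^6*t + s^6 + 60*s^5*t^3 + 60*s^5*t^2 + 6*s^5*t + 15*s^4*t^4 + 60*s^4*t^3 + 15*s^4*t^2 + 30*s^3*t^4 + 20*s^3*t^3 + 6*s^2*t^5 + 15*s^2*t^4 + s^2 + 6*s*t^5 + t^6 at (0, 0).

The Hessian of f at 0 has rank 1. Corank 1: A-series; mu = 5 gives A_5.

5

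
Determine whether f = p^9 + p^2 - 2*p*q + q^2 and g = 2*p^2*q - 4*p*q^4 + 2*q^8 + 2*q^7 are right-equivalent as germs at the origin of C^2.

No.

The Hessian of f at 0 is [[2, -2], [-2, 2]] with rank 1, so corank 1. A Groebner basis of the Jacobian ideal J(f) in C{p,q} is {q^8, p - q}; counting standard monomials gives mu = 8. Corank 1: A-series; mu = 8 gives A_8. The Hessian of g at 0 is [[0, 0], [0, 0]] with rank 0, so corank 2. A Groebner basis of the Jacobian ideal J(g) in C{p,q} is {p^2*q^2, -8*p^2*q - p^2 + p*q^3, -p*q + q^4, p^3}; counting standard monomials gives mu = 9. Corank 2; j^3 = 2*p^2*q has shape L^2 M (L != M), so D-series; mu = 9 gives D_9. f is A_8 but g is D_9, hence not right-equivalent.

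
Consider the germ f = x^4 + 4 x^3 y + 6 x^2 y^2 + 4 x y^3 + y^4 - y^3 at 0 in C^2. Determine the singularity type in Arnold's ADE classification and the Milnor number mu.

Type E_{6}, Milnor number mu = 6.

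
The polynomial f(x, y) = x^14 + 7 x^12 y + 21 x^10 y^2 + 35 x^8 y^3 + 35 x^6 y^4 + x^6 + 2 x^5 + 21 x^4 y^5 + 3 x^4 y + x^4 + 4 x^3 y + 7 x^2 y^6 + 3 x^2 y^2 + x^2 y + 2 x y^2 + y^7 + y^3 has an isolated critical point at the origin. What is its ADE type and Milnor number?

Type D_8, Milnor number mu = 8.

The Hessian of f at 0 has rank 0. Corank 2; j^3 = y*(x + y)^2 has shape L^2 M (L != M), so D-series; mu = 8 gives D_8.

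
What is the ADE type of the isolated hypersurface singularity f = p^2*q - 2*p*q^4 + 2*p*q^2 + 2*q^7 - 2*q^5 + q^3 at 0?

D_8

The Hessian of f at 0 is [[0, 0], [0, 0]] with rank 0, so corank 2. A Groebner basis of the Jacobian ideal J(f) in C{p,q} is {p^2/6 + p*q^3 + 4*p*q/3 + 7*q^2/6, -p*q + q^4 - q^2, p^3 - 3*p*q^2 - 2*q^3, p^2*q + 2*p*q^2 + q^3}; counting standard monomials gives mu = 8. Corank 2; j^3 = q*(p + q)^2 has shape L^2 M (L != M), so D-series; mu = 8 gives D_8.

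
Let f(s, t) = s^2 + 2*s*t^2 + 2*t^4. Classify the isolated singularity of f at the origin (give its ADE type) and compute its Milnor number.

The Hessian of f at 0 has rank 1. Corank 1: A-series; mu = 3 gives A_3.

Type A_{3}, Milnor number mu = 3.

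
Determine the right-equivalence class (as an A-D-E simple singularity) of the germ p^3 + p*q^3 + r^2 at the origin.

The Hessian of f at 0 has rank 1. Corank 2; j^3 = p^3 is a perfect cube, so E-series; the 4-jet and mu = 7 give E_7.

E_{7}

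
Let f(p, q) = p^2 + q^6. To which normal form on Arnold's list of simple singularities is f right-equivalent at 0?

A_{5}

The Hessian of f at 0 has rank 1. Corank 1: A-series; mu = 5 gives A_5.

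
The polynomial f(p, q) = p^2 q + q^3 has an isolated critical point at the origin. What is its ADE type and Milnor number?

The Hessian of f at 0 has rank 0. Corank 2; j^3 = q*(p^2 + q^2) splits into three distinct lines over C (the quadratic factor has nonzero discriminant), so D_4.

Type D_{4}, Milnor number mu = 4.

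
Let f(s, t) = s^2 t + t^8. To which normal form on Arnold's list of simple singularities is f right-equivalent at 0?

D9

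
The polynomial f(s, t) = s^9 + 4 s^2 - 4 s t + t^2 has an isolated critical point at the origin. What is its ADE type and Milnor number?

The Hessian of f at 0 is [[8, -4], [-4, 2]] with rank 1, so corank 1. A Groebner basis of the Jacobian ideal J(f) in C{s,t} is {t^8, s - t/2}; counting standard monomials gives mu = 8. Corank 1: A-series; mu = 8 gives A_8.

Type A8, Milnor number mu = 8.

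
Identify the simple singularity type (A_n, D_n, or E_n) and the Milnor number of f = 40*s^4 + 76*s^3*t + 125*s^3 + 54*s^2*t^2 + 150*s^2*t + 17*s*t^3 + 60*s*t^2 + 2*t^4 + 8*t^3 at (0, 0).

Type E_7, Milnor number mu = 7.

The Hessian of f at 0 is [[0, 0], [0, 0]] with rank 0, so corank 2. A Groebner basis of the Jacobian ideal J(f) in C{s,t} is {1171875*s^2/4 + 234375*s*t + t^4 + 125*t^3/4 + 46875*t^2, s^3 + 675*s^2/2 + 270*s*t + t^3/10 + 54*t^2, s^2*t - 2125*s^2/4 - 425*s*t - 13*t^3/60 - 85*t^2, 625*s^2 + s*t^2 + 500*s*t + 7*t^3/15 + 100*t^2}; counting standard monomials gives mu = 7. Corank 2; j^3 = (5*s + 2*t)^3 is a perfect cube, so E-series; the 4-jet and mu = 7 give E_7.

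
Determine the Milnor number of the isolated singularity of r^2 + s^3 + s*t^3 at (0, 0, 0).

7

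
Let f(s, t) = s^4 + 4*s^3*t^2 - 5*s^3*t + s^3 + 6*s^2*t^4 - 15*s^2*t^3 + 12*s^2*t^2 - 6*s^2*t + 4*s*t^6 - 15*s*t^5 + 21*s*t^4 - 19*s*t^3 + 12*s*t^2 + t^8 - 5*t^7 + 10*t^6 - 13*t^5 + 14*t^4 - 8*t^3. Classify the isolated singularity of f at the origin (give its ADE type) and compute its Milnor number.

Type E7, Milnor number mu = 7.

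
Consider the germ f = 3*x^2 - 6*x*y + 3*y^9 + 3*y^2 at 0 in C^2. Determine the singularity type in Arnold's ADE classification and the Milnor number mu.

The Hessian of f at 0 has rank 1. Corank 1: A-series; mu = 8 gives A_8.

Type A_8, Milnor number mu = 8.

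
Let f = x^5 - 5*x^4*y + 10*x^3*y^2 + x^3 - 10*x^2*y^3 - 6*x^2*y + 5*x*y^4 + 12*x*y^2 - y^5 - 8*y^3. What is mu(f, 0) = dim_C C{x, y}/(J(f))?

The Hessian of f at 0 is [[0, 0], [0, 0]] with rank 0, so corank 2. A Groebner basis of the Jacobian ideal J(f) in C{x,y} is {y^5, x*y^3 - 7*y^4/4, x^2 - 4*x*y + 4*y^2}; counting standard monomials gives mu = 8. Corank 2; j^3 = (x - 2*y)^3 is a perfect cube, so E-series; the 5-jet and mu = 8 give E_8.

8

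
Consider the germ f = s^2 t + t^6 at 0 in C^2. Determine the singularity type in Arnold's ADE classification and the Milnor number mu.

Type D_7, Milnor number mu = 7.

The Hessian of f at 0 has rank 0. Corank 2; j^3 = s^2*t has shape L^2 M (L != M), so D-series; mu = 7 gives D_7.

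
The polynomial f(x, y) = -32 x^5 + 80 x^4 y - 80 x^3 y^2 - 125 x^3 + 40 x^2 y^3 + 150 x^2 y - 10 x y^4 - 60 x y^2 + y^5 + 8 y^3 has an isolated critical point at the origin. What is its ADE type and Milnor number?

The Hessian of f at 0 is [[0, 0], [0, 0]] with rank 0, so corank 2. A Groebner basis of the Jacobian ideal J(f) in C{x,y} is {y^5, x*y^3 - 17*y^4/40, x^2 - 4*x*y/5 + 4*y^2/25}; counting standard monomials gives mu = 8. Corank 2; j^3 = -(5*x - 2*y)^3 is a perfect cube, so E-series; the 5-jet and mu = 8 give E_8.

Type E8, Milnor number mu = 8.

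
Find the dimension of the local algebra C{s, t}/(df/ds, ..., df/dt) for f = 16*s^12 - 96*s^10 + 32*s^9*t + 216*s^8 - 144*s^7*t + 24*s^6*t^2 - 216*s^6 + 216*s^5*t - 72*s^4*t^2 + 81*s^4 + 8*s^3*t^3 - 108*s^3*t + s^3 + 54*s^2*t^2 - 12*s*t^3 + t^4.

The Hessian of f at 0 is [[0, 0], [0, 0]] with rank 0, so corank 2. A Groebner basis of the Jacobian ideal J(f) in C{s,t} is {t^4, s*t^2 - t^3/9, s^2}; counting standard monomials gives mu = 6. Corank 2; j^3 = s^3 is a perfect cube, so E-series; the 4-jet and mu = 6 give E_6.

6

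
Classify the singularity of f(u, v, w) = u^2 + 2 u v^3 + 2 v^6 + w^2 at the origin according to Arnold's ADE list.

The Hessian of f at 0 has rank 2. Corank 1: A-series; mu = 5 gives A_5.

A_5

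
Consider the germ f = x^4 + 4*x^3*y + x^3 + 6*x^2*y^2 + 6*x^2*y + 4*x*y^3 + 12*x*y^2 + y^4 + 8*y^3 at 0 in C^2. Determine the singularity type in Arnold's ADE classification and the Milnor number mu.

The Hessian of f at 0 is [[0, 0], [0, 0]] with rank 0, so corank 2. A Groebner basis of the Jacobian ideal J(f) in C{x,y} is {y^4, x*y^2 + 5*y^3/3, x^2 + 4*x*y + 4*y^2}; counting standard monomials gives mu = 6. Corank 2; j^3 = (x + 2*y)^3 is a perfect cube, so E-series; the 4-jet and mu = 6 give E_6.

Type E6, Milnor number mu = 6.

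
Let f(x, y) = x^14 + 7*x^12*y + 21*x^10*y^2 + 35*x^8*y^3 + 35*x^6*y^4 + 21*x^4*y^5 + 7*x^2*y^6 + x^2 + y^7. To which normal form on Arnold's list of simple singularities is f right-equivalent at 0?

A_6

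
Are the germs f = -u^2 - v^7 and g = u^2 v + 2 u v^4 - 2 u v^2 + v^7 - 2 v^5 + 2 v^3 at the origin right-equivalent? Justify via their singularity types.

The Hessian of f at 0 has rank 1. Corank 1: A-series; mu = 6 gives A_6. The Hessian of g at 0 has rank 0. Corank 2; j^3 = v*(u^2 - 2*u*v + 2*v^2) splits into three distinct lines over C (the quadratic factor has nonzero discriminant), so D_4. f is A_6 but g is D_4, hence not right-equivalent.

No.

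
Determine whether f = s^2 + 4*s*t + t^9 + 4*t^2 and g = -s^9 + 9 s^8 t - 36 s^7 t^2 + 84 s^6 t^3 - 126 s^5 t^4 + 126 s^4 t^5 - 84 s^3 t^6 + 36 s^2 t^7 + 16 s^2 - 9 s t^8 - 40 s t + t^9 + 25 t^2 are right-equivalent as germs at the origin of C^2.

Yes.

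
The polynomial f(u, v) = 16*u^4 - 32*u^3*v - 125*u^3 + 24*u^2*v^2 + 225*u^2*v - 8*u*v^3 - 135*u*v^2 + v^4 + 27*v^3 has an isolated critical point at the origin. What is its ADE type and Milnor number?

Type E6, Milnor number mu = 6.

The Hessian of f at 0 has rank 0. Corank 2; j^3 = -(5*u - 3*v)^3 is a perfect cube, so E-series; the 4-jet and mu = 6 give E_6.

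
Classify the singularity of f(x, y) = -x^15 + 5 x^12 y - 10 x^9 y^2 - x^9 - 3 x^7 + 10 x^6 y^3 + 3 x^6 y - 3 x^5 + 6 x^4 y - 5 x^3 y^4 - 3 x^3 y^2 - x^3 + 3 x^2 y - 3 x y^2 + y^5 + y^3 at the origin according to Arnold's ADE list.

The Hessian of f at 0 is [[0, 0], [0, 0]] with rank 0, so corank 2. A Groebner basis of the Jacobian ideal J(f) in C{x,y} is {x^2/2 + x*y^3 - x*y + y^2/2, y^4, x^3 - 3*x*y^2 + 2*y^3, x^2*y - 2*x*y^2 + y^3}; counting standard monomials gives mu = 8. Corank 2; j^3 = -(x - y)^3 is a perfect cube, so E-series; the 5-jet and mu = 8 give E_8.

E_8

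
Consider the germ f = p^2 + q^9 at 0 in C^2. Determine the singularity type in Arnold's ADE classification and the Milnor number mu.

Type A_{8}, Milnor number mu = 8.

The Hessian of f at 0 has rank 1. Corank 1: A-series; mu = 8 gives A_8.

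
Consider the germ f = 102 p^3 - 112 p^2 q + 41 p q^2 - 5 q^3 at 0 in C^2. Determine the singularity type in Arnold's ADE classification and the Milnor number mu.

The Hessian of f at 0 has rank 0. Corank 2; j^3 = (3*p - q)*(34*p^2 - 26*p*q + 5*q^2) splits into three distinct lines over C (the quadratic factor has nonzero discriminant), so D_4.

Type D4, Milnor number mu = 4.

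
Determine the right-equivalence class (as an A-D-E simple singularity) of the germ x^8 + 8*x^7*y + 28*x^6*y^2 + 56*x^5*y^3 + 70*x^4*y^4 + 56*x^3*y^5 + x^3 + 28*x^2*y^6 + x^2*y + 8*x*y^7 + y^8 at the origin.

D_{9}

The Hessian of f at 0 has rank 0. Corank 2; j^3 = x^2*(x + y) has shape L^2 M (L != M), so D-series; mu = 9 gives D_9.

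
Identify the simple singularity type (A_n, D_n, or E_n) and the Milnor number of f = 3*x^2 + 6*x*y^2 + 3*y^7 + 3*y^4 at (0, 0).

Type A_6, Milnor number mu = 6.

The Hessian of f at 0 is [[6, 0], [0, 0]] with rank 1, so corank 1. A Groebner basis of the Jacobian ideal J(f) in C{x,y} is {x^3, x + y^2}; counting standard monomials gives mu = 6. Corank 1: A-series; mu = 6 gives A_6.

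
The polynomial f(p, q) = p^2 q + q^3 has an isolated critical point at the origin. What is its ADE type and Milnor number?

Type D_{4}, Milnor number mu = 4.

The Hessian of f at 0 is [[0, 0], [0, 0]] with rank 0, so corank 2. A Groebner basis of the Jacobian ideal J(f) in C{p,q} is {q^3, p^2 + 3*q^2, p*q}; counting standard monomials gives mu = 4. Corank 2; j^3 = q*(p^2 + q^2) splits into three distinct lines over C (the quadratic factor has nonzero discriminant), so D_4.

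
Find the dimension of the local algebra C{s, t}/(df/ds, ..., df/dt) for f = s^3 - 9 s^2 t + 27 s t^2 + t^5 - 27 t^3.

8

The Hessian of f at 0 is [[0, 0], [0, 0]] with rank 0, so corank 2. A Groebner basis of the Jacobian ideal J(f) in C{s,t} is {t^4, s^2 - 6*s*t + 9*t^2}; counting standard monomials gives mu = 8. Corank 2; j^3 = (s - 3*t)^3 is a perfect cube, so E-series; the 5-jet and mu = 8 give E_8.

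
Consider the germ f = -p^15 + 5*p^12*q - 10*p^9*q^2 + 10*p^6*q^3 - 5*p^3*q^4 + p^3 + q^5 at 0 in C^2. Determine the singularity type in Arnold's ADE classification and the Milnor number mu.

Type E_{8}, Milnor number mu = 8.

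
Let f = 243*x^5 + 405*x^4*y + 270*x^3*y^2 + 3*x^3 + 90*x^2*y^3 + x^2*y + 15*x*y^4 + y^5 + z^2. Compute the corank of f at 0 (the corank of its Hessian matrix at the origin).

2

The Hessian at 0 is [[0, 0, 0], [0, 0, 0], [0, 0, 2]] of rank 1; hence corank 2.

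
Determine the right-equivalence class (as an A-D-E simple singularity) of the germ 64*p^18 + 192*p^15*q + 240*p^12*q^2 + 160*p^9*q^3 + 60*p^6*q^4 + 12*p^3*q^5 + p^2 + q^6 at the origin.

The Hessian of f at 0 is [[2, 0], [0, 0]] with rank 1, so corank 1. A Groebner basis of the Jacobian ideal J(f) in C{p,q} is {q^5, p}; counting standard monomials gives mu = 5. Corank 1: A-series; mu = 5 gives A_5.

A_5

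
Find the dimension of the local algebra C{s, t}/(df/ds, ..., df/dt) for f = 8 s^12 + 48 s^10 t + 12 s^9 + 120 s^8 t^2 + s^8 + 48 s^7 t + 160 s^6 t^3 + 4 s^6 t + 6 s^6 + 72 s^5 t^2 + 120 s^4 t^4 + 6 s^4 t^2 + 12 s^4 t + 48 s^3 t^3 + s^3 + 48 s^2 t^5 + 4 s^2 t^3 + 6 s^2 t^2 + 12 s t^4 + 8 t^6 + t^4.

6

The Hessian of f at 0 is [[0, 0], [0, 0]] with rank 0, so corank 2. A Groebner basis of the Jacobian ideal J(f) in C{s,t} is {s^3, s^2*t, s^2/4 + s*t^2, t^3}; counting standard monomials gives mu = 6. Corank 2; j^3 = s^3 is a perfect cube, so E-series; the 4-jet and mu = 6 give E_6.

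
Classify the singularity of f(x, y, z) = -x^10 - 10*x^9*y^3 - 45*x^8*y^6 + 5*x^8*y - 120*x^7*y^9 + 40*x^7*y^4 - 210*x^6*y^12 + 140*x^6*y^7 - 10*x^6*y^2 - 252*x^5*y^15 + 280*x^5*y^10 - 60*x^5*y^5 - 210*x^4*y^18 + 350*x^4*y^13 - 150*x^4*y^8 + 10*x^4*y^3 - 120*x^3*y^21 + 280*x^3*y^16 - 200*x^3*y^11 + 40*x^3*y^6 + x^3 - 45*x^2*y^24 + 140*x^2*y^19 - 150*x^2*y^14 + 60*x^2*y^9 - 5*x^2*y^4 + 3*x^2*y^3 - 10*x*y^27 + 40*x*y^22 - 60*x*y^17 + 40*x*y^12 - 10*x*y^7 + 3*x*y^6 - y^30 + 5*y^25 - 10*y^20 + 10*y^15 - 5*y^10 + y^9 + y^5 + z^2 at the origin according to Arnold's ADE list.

The Hessian of f at 0 is [[0, 0, 0], [0, 0, 0], [0, 0, 2]] with rank 1, so corank 2. A Groebner basis of the Jacobian ideal J(f) in C{x,y,z} is {x^2/2 + x*y^3, y^4, x^3, x^2*y, z}; counting standard monomials gives mu = 8. Corank 2; j^3 = x^3 is a perfect cube, so E-series; the 5-jet and mu = 8 give E_8.

E8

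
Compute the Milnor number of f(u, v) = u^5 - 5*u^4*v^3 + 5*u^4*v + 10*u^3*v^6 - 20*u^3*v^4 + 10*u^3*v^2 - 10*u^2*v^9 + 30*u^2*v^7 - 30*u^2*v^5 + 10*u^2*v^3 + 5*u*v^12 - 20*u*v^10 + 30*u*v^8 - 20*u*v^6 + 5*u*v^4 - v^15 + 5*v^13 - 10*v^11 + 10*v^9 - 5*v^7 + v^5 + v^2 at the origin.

4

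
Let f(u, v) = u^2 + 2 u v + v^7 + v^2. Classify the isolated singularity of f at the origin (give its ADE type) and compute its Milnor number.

Type A6, Milnor number mu = 6.

The Hessian of f at 0 is [[2, 2], [2, 2]] with rank 1, so corank 1. A Groebner basis of the Jacobian ideal J(f) in C{u,v} is {v^6, u + v}; counting standard monomials gives mu = 6. Corank 1: A-series; mu = 6 gives A_6.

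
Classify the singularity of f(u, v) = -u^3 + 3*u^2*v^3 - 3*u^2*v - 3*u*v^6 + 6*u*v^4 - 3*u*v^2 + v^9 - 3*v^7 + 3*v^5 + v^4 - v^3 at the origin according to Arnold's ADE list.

E6

The Hessian of f at 0 is [[0, 0], [0, 0]] with rank 0, so corank 2. A Groebner basis of the Jacobian ideal J(f) in C{u,v} is {v^3, u^2 + 2*u*v + v^2}; counting standard monomials gives mu = 6. Corank 2; j^3 = -(u + v)^3 is a perfect cube, so E-series; the 4-jet and mu = 6 give E_6.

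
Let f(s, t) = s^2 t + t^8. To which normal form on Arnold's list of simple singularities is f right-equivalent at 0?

The Hessian of f at 0 is [[0, 0], [0, 0]] with rank 0, so corank 2. A Groebner basis of the Jacobian ideal J(f) in C{s,t} is {s^2/8 + t^7, s^3, s*t}; counting standard monomials gives mu = 9. Corank 2; j^3 = s^2*t has shape L^2 M (L != M), so D-series; mu = 9 gives D_9.

D_9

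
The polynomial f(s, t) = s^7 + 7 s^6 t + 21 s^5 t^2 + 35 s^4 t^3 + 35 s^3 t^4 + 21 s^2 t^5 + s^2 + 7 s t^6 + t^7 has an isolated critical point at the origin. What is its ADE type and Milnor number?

The Hessian of f at 0 has rank 1. Corank 1: A-series; mu = 6 gives A_6.

Type A_6, Milnor number mu = 6.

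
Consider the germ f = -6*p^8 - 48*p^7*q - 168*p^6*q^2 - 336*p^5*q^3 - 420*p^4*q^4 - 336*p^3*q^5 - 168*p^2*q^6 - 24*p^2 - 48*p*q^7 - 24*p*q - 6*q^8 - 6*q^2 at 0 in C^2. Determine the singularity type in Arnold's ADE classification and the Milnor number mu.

The Hessian of f at 0 has rank 1. Corank 1: A-series; mu = 7 gives A_7.

Type A_{7}, Milnor number mu = 7.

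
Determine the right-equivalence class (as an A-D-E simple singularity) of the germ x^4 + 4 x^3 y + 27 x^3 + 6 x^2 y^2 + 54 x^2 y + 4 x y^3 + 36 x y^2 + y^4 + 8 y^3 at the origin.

E_{6}

The Hessian of f at 0 is [[0, 0], [0, 0]] with rank 0, so corank 2. A Groebner basis of the Jacobian ideal J(f) in C{x,y} is {y^4, x*y^2 + 7*y^3/9, x^2 + 4*x*y/3 + 4*y^2/9}; counting standard monomials gives mu = 6. Corank 2; j^3 = (3*x + 2*y)^3 is a perfect cube, so E-series; the 4-jet and mu = 6 give E_6.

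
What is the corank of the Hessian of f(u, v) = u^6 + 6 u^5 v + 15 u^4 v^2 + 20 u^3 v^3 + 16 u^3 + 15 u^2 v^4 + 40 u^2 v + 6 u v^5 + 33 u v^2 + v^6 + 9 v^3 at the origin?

Hessian at 0 has rank 0.

2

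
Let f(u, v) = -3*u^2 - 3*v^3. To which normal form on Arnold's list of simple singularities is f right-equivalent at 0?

A_2

The Hessian of f at 0 is [[-6, 0], [0, 0]] with rank 1, so corank 1. A Groebner basis of the Jacobian ideal J(f) in C{u,v} is {v^2, u}; counting standard monomials gives mu = 2. Corank 1: A-series; mu = 2 gives A_2.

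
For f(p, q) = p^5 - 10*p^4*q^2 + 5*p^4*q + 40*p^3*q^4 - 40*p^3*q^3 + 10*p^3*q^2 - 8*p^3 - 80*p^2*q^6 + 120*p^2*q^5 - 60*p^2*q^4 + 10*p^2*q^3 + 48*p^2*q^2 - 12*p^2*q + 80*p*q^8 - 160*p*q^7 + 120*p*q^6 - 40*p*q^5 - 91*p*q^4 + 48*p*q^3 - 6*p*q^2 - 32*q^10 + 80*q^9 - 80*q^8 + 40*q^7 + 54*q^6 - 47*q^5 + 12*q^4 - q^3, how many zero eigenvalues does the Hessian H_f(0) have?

2

The Hessian at 0 is [[0, 0], [0, 0]] of rank 0; hence corank 2.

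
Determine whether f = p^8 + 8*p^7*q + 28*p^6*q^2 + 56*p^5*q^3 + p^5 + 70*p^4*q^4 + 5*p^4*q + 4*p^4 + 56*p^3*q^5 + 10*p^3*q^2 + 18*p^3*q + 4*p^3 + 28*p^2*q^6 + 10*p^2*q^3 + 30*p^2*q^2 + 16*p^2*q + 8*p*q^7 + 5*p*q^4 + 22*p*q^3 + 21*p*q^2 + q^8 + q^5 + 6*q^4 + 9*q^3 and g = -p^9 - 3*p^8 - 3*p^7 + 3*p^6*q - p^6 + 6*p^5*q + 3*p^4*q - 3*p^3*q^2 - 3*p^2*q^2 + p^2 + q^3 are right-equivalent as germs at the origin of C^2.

No.

The Hessian of f at 0 is [[0, 0], [0, 0]] with rank 0, so corank 2. A Groebner basis of the Jacobian ideal J(f) in C{p,q} is {p^2*q^2 + 965*p^2*q/4 - 256*p^2 + 1289*p*q^2/2 - 1275*p*q/2 + 1761*q^3/4 - 1521*q^2/4, -1673*p^2*q/8 + 224*p^2 + p*q^3 - 2217*p*q^2/4 + 2231*p*q/4 - 3001*q^3/8 + 2661*q^2/8, 177*p^2*q - 192*p^2 + 466*p*q^2 - 478*p*q + q^4 + 313*q^3 - 285*q^2, p^3 + 3*p^2*q + 2*p^2 + 3*p*q^2 + 5*p*q + q^3 + 3*q^2}; counting standard monomials gives mu = 9. Corank 2; j^3 = (p + q)*(2*p + 3*q)^2 has shape L^2 M (L != M), so D-series; mu = 9 gives D_9. The Hessian of g at 0 is [[2, 0], [0, 0]] with rank 1, so corank 1. A Groebner basis of the Jacobian ideal J(g) in C{p,q} is {q^2, p}; counting standard monomials gives mu = 2. Corank 1: A-series; mu = 2 gives A_2. f is D_9 but g is A_2, hence not right-equivalent.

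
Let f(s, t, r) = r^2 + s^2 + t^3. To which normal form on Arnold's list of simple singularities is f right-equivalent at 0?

The Hessian of f at 0 has rank 2. Corank 1: A-series; mu = 2 gives A_2.

A2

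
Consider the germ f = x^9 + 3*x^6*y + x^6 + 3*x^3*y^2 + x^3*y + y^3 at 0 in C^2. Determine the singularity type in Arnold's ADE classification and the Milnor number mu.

Type E_7, Milnor number mu = 7.

The Hessian of f at 0 has rank 0. Corank 2; j^3 = y^3 is a perfect cube, so E-series; the 4-jet and mu = 7 give E_7.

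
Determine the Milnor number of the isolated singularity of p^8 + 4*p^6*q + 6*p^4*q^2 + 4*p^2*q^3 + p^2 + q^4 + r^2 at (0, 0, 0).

3

The Hessian of f at 0 is [[2, 0, 0], [0, 0, 0], [0, 0, 2]] with rank 2, so corank 1. A Groebner basis of the Jacobian ideal J(f) in C{p,q,r} is {q^3, p, r}; counting standard monomials gives mu = 3. Corank 1: A-series; mu = 3 gives A_3.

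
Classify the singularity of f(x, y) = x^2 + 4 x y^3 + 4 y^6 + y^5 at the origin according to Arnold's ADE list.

A_4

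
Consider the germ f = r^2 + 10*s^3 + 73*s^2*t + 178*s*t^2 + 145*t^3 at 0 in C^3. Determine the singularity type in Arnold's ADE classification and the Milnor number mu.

Type D_{4}, Milnor number mu = 4.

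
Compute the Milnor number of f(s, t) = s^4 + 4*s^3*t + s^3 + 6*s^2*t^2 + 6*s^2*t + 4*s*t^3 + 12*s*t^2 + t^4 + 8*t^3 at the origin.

The Hessian of f at 0 is [[0, 0], [0, 0]] with rank 0, so corank 2. A Groebner basis of the Jacobian ideal J(f) in C{s,t} is {t^4, s*t^2 + 5*t^3/3, s^2 + 4*s*t + 4*t^2}; counting standard monomials gives mu = 6. Corank 2; j^3 = (s + 2*t)^3 is a perfect cube, so E-series; the 4-jet and mu = 6 give E_6.

6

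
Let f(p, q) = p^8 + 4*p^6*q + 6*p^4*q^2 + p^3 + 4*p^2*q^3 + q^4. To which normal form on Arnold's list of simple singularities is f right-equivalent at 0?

E_6

The Hessian of f at 0 has rank 0. Corank 2; j^3 = p^3 is a perfect cube, so E-series; the 4-jet and mu = 6 give E_6.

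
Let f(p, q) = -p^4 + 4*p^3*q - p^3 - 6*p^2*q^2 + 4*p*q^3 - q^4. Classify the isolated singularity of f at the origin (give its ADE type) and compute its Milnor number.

Type E6, Milnor number mu = 6.

The Hessian of f at 0 is [[0, 0], [0, 0]] with rank 0, so corank 2. A Groebner basis of the Jacobian ideal J(f) in C{p,q} is {q^4, p*q^2 - q^3/3, p^2}; counting standard monomials gives mu = 6. Corank 2; j^3 = -p^3 is a perfect cube, so E-series; the 4-jet and mu = 6 give E_6.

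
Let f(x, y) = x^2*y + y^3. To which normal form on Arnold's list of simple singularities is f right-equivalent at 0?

D_{4}

The Hessian of f at 0 is [[0, 0], [0, 0]] with rank 0, so corank 2. A Groebner basis of the Jacobian ideal J(f) in C{x,y} is {y^3, x^2 + 3*y^2, x*y}; counting standard monomials gives mu = 4. Corank 2; j^3 = y*(x^2 + y^2) splits into three distinct lines over C (the quadratic factor has nonzero discriminant), so D_4.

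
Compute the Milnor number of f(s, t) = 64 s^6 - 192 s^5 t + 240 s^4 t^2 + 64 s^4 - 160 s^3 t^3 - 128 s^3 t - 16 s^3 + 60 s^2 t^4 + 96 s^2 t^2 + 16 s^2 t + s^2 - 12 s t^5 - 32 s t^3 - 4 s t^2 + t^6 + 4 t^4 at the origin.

The Hessian of f at 0 is [[2, 0], [0, 0]] with rank 1, so corank 1. A Groebner basis of the Jacobian ideal J(f) in C{s,t} is {s*t^2 - s*t/2 - s/16 + t^2/8, -5*s*t/2 - s/4 + t^3 + t^2/2, s^2 - s*t - s/8 + t^2/4}; counting standard monomials gives mu = 5. Corank 1: A-series; mu = 5 gives A_5.

5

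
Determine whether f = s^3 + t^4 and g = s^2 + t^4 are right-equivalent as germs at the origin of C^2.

The Hessian of f at 0 has rank 0. Corank 2; j^3 = s^3 is a perfect cube, so E-series; the 4-jet and mu = 6 give E_6. The Hessian of g at 0 has rank 1. Corank 1: A-series; mu = 3 gives A_3. f is E_6 but g is A_3, hence not right-equivalent.

No.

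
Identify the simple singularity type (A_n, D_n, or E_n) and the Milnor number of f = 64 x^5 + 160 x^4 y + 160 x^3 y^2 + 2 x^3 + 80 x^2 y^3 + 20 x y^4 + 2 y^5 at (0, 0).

Type E_{8}, Milnor number mu = 8.

The Hessian of f at 0 has rank 0. Corank 2; j^3 = 2*x^3 is a perfect cube, so E-series; the 5-jet and mu = 8 give E_8.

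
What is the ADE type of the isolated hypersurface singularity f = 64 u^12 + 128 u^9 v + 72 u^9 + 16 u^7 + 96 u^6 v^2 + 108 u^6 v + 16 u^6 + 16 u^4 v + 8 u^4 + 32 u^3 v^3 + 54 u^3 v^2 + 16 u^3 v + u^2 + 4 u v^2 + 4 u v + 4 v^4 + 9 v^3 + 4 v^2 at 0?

A2

The Hessian of f at 0 has rank 1. Corank 1: A-series; mu = 2 gives A_2.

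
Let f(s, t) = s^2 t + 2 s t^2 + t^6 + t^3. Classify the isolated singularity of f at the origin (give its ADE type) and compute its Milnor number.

Type D_7, Milnor number mu = 7.

The Hessian of f at 0 is [[0, 0], [0, 0]] with rank 0, so corank 2. A Groebner basis of the Jacobian ideal J(f) in C{s,t} is {s^2/6 + t^5 - t^2/6, s^3 + t^3, s*t + t^2}; counting standard monomials gives mu = 7. Corank 2; j^3 = t*(s + t)^2 has shape L^2 M (L != M), so D-series; mu = 7 gives D_7.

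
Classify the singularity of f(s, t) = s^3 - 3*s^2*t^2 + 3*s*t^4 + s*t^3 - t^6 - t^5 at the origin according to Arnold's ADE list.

E_7

The Hessian of f at 0 is [[0, 0], [0, 0]] with rank 0, so corank 2. A Groebner basis of the Jacobian ideal J(f) in C{s,t} is {-s^2 + t^4 - t^3/3, s^3, s^2*t + s^2/3 + t^3/9, -s^2 + s*t^2 - t^3/3}; counting standard monomials gives mu = 7. Corank 2; j^3 = s^3 is a perfect cube, so E-series; the 4-jet and mu = 7 give E_7.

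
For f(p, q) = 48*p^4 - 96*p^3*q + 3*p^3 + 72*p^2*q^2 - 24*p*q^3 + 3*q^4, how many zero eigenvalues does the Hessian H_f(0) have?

Hessian at 0 has rank 0.

2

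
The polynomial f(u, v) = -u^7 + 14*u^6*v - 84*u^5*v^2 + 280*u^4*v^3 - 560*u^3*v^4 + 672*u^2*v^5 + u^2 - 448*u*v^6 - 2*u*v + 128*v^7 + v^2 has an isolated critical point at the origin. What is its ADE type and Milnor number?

The Hessian of f at 0 has rank 1. Corank 1: A-series; mu = 6 gives A_6.

Type A6, Milnor number mu = 6.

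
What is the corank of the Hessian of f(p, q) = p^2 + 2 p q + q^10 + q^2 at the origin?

Hessian at 0 has rank 1.

1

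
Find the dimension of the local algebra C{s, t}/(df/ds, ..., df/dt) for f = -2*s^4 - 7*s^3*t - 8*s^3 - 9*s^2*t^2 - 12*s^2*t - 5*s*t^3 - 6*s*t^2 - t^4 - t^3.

7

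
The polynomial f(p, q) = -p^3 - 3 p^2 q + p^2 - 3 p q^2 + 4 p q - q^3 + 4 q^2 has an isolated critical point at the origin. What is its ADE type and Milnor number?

Type A_{2}, Milnor number mu = 2.

The Hessian of f at 0 has rank 1. Corank 1: A-series; mu = 2 gives A_2.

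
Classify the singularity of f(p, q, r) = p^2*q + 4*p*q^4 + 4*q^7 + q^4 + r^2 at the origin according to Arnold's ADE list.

D_{5}

The Hessian of f at 0 has rank 1. Corank 2; j^3 = p^2*q has shape L^2 M (L != M), so D-series; mu = 5 gives D_5.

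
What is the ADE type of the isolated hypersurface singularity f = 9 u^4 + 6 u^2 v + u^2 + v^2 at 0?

A_{1}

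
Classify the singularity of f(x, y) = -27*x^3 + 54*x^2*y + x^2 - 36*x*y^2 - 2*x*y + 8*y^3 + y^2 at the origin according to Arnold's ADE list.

A2

The Hessian of f at 0 is [[2, -2], [-2, 2]] with rank 1, so corank 1. A Groebner basis of the Jacobian ideal J(f) in C{x,y} is {y^2, x - y}; counting standard monomials gives mu = 2. Corank 1: A-series; mu = 2 gives A_2.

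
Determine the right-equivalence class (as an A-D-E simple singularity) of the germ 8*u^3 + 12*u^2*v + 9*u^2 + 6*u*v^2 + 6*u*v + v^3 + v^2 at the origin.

A2

The Hessian of f at 0 has rank 1. Corank 1: A-series; mu = 2 gives A_2.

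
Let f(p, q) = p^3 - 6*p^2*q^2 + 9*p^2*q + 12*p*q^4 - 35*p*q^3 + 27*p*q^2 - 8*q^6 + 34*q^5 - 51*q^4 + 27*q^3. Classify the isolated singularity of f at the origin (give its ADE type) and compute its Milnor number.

The Hessian of f at 0 has rank 0. Corank 2; j^3 = (p + 3*q)^3 is a perfect cube, so E-series; the 4-jet and mu = 7 give E_7.

Type E7, Milnor number mu = 7.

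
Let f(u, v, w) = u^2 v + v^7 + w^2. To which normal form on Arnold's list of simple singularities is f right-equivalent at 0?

D_8

The Hessian of f at 0 has rank 1. Corank 2; j^3 = u^2*v has shape L^2 M (L != M), so D-series; mu = 8 gives D_8.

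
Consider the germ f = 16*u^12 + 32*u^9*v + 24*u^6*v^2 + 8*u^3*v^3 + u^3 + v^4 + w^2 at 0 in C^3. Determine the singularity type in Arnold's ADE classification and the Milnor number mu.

The Hessian of f at 0 is [[0, 0, 0], [0, 0, 0], [0, 0, 2]] with rank 1, so corank 2. A Groebner basis of the Jacobian ideal J(f) in C{u,v,w} is {v^3, u^2, w}; counting standard monomials gives mu = 6. Corank 2; j^3 = u^3 is a perfect cube, so E-series; the 4-jet and mu = 6 give E_6.

Type E_6, Milnor number mu = 6.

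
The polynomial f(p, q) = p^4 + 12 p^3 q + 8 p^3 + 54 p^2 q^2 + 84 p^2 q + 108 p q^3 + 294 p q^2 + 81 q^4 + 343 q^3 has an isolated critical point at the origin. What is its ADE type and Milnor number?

Type E_{6}, Milnor number mu = 6.

The Hessian of f at 0 has rank 0. Corank 2; j^3 = (2*p + 7*q)^3 is a perfect cube, so E-series; the 4-jet and mu = 6 give E_6.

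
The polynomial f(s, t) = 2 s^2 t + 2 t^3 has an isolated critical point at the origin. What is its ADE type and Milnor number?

Type D_4, Milnor number mu = 4.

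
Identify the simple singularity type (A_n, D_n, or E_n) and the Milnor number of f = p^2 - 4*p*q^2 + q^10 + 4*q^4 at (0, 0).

Type A9, Milnor number mu = 9.

The Hessian of f at 0 has rank 1. Corank 1: A-series; mu = 9 gives A_9.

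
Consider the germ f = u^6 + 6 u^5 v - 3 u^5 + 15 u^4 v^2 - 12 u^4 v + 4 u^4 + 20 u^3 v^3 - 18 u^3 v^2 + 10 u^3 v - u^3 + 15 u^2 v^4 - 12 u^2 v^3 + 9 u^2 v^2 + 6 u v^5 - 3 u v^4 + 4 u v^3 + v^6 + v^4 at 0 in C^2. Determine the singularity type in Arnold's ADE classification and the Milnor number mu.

Type E_{6}, Milnor number mu = 6.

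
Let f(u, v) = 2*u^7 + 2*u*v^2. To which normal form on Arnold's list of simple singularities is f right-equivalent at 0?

The Hessian of f at 0 is [[0, 0], [0, 0]] with rank 0, so corank 2. A Groebner basis of the Jacobian ideal J(f) in C{u,v} is {u^6 + v^2/7, v^3, u*v}; counting standard monomials gives mu = 8. Corank 2; j^3 = 2*u*v^2 has shape L^2 M (L != M), so D-series; mu = 8 gives D_8.

D8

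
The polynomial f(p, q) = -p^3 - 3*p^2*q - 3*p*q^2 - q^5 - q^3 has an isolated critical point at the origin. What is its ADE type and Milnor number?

Type E_{8}, Milnor number mu = 8.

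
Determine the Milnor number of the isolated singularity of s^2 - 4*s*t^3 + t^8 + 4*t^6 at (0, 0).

7

The Hessian of f at 0 has rank 1. Corank 1: A-series; mu = 7 gives A_7.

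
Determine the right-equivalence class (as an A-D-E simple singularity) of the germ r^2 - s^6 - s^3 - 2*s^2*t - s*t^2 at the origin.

The Hessian of f at 0 is [[0, 0, 0], [0, 0, 0], [0, 0, 2]] with rank 1, so corank 2. A Groebner basis of the Jacobian ideal J(f) in C{s,t,r} is {-s*t/6 + t^5 - t^2/6, s*t^2 + t^3, s^2 + s*t, r}; counting standard monomials gives mu = 7. Corank 2; j^3 = -s*(s + t)^2 has shape L^2 M (L != M), so D-series; mu = 7 gives D_7.

D_7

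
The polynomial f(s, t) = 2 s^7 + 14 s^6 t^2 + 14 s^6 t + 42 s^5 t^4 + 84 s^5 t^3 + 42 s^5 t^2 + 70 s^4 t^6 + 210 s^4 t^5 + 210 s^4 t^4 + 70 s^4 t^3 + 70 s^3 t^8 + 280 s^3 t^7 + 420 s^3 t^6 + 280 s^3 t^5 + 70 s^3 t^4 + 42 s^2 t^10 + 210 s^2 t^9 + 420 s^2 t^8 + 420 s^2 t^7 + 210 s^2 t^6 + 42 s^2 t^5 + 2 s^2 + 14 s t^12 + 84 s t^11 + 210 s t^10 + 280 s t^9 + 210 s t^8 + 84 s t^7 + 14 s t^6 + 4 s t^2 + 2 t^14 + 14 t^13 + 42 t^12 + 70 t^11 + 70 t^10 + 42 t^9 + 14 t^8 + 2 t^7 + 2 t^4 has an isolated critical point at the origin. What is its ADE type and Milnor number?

Type A_6, Milnor number mu = 6.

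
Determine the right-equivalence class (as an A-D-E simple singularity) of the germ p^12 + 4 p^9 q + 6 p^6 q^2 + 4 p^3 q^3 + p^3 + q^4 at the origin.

E_6

The Hessian of f at 0 is [[0, 0], [0, 0]] with rank 0, so corank 2. A Groebner basis of the Jacobian ideal J(f) in C{p,q} is {q^3, p^2}; counting standard monomials gives mu = 6. Corank 2; j^3 = p^3 is a perfect cube, so E-series; the 4-jet and mu = 6 give E_6.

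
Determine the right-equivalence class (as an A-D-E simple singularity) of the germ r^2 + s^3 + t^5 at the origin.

The Hessian of f at 0 has rank 1. Corank 2; j^3 = s^3 is a perfect cube, so E-series; the 5-jet and mu = 8 give E_8.

E_8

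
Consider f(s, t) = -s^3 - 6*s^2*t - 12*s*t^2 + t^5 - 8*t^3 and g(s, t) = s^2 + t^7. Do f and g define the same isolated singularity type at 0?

The Hessian of f at 0 is [[0, 0], [0, 0]] with rank 0, so corank 2. A Groebner basis of the Jacobian ideal J(f) in C{s,t} is {t^4, s^2 + 4*s*t + 4*t^2}; counting standard monomials gives mu = 8. Corank 2; j^3 = -(s + 2*t)^3 is a perfect cube, so E-series; the 5-jet and mu = 8 give E_8. The Hessian of g at 0 is [[2, 0], [0, 0]] with rank 1, so corank 1. A Groebner basis of the Jacobian ideal J(g) in C{s,t} is {t^6, s}; counting standard monomials gives mu = 6. Corank 1: A-series; mu = 6 gives A_6. f is E_8 but g is A_6, hence not right-equivalent.

No.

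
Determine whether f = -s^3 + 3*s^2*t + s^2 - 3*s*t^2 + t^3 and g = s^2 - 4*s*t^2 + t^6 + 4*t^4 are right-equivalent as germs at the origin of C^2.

The Hessian of f at 0 has rank 1. Corank 1: A-series; mu = 2 gives A_2. The Hessian of g at 0 has rank 1. Corank 1: A-series; mu = 5 gives A_5. f is A_2 but g is A_5, hence not right-equivalent.

No.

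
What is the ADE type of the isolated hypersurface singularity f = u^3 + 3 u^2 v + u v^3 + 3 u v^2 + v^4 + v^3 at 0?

E_{7}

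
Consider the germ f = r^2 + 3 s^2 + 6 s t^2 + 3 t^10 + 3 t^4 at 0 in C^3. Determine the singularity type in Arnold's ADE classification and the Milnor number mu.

The Hessian of f at 0 is [[6, 0, 0], [0, 0, 0], [0, 0, 2]] with rank 2, so corank 1. A Groebner basis of the Jacobian ideal J(f) in C{s,t,r} is {s^5, s^4*t, s + t^2, r}; counting standard monomials gives mu = 9. Corank 1: A-series; mu = 9 gives A_9.

Type A_9, Milnor number mu = 9.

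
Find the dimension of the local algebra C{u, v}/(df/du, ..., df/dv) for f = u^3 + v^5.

The Hessian of f at 0 is [[0, 0], [0, 0]] with rank 0, so corank 2. A Groebner basis of the Jacobian ideal J(f) in C{u,v} is {v^4, u^2}; counting standard monomials gives mu = 8. Corank 2; j^3 = u^3 is a perfect cube, so E-series; the 5-jet and mu = 8 give E_8.

8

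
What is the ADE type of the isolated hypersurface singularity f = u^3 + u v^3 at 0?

E_{7}

The Hessian of f at 0 has rank 0. Corank 2; j^3 = u^3 is a perfect cube, so E-series; the 4-jet and mu = 7 give E_7.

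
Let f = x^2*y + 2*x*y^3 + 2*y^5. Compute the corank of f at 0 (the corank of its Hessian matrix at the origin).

2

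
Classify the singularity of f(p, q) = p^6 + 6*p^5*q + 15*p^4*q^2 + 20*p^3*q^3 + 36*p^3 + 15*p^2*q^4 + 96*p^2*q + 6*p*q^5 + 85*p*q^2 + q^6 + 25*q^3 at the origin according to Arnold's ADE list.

D_{7}

The Hessian of f at 0 is [[0, 0], [0, 0]] with rank 0, so corank 2. A Groebner basis of the Jacobian ideal J(f) in C{p,q} is {-7776*p*q + q^5 - 6480*q^2, p*q^2 + 5*q^3/6, p^2 + 11*p*q/6 + 5*q^2/6}; counting standard monomials gives mu = 7. Corank 2; j^3 = (p + q)*(6*p + 5*q)^2 has shape L^2 M (L != M), so D-series; mu = 7 gives D_7.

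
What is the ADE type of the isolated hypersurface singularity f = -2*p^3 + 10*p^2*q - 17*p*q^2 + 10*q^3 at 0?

D4

The Hessian of f at 0 is [[0, 0], [0, 0]] with rank 0, so corank 2. A Groebner basis of the Jacobian ideal J(f) in C{p,q} is {q^3, p^2 - 11*q^2/2, p*q - 5*q^2/2}; counting standard monomials gives mu = 4. Corank 2; j^3 = -(p - 2*q)*(2*p^2 - 6*p*q + 5*q^2) splits into three distinct lines over C (the quadratic factor has nonzero discriminant), so D_4.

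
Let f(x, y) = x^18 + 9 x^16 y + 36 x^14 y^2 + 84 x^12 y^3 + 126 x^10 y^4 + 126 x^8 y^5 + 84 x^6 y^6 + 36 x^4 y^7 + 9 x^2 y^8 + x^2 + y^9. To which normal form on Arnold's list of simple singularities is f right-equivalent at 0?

A_8

The Hessian of f at 0 has rank 1. Corank 1: A-series; mu = 8 gives A_8.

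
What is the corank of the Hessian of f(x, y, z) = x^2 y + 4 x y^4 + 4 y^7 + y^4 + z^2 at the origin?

2

Hessian at 0 has rank 1.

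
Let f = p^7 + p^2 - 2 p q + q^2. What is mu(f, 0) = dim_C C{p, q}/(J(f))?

6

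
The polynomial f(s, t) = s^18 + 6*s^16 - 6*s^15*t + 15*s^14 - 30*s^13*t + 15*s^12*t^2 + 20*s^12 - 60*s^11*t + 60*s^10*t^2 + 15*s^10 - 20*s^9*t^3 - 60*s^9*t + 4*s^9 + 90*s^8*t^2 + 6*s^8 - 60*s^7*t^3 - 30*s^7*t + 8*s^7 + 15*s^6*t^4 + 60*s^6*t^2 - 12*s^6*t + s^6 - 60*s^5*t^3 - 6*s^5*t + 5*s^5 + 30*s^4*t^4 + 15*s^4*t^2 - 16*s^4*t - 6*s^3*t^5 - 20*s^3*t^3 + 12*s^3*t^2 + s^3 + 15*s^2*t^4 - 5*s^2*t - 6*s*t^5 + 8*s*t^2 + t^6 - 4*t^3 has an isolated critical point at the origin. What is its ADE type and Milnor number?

Type D_{7}, Milnor number mu = 7.

The Hessian of f at 0 is [[0, 0], [0, 0]] with rank 0, so corank 2. A Groebner basis of the Jacobian ideal J(f) in C{s,t} is {s^2/16 - 3*s*t/16 + t^4 + t^2/8, s^3 - 32*s^2 + 128*s*t - 8*t^3 - 128*t^2, s^2*t - 32*s^2/3 + 128*s*t/3 - 4*t^3 - 128*t^2/3, -8*s^2/3 + s*t^2 + 32*s*t/3 - 2*t^3 - 32*t^2/3}; counting standard monomials gives mu = 7. Corank 2; j^3 = (s - 2*t)^2*(s - t) has shape L^2 M (L != M), so D-series; mu = 7 gives D_7.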